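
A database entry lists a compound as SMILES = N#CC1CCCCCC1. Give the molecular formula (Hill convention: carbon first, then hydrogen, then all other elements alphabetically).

Walk through each heavy atom and fill implicit hydrogens from standard valence (C 4, N 3, O 2, S 2, halogen 1):
  atom 1: N, bond orders sum to 3 (valence 3) → 0 H
  atom 2: C, bond orders sum to 4 (valence 4) → 0 H
  atom 3: C, bond orders sum to 3 (valence 4) → 1 H
  atom 4: C, bond orders sum to 2 (valence 4) → 2 H
  atom 5: C, bond orders sum to 2 (valence 4) → 2 H
  atom 6: C, bond orders sum to 2 (valence 4) → 2 H
  atom 7: C, bond orders sum to 2 (valence 4) → 2 H
  atom 8: C, bond orders sum to 2 (valence 4) → 2 H
  atom 9: C, bond orders sum to 2 (valence 4) → 2 H
Totals → C:8, H:13, N:1.

C8H13N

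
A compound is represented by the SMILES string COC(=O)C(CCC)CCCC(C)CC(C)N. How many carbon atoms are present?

14

Count every carbon token in the SMILES (each C, including those in ring-closure positions and inside branches).
Carbon count: 14.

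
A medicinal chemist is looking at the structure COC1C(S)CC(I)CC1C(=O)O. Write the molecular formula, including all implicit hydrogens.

C8H13IO3S

Walk through each heavy atom and fill implicit hydrogens from standard valence (C 4, N 3, O 2, S 2, halogen 1):
  atom 1: C, bond orders sum to 1 (valence 4) → 3 H
  atom 2: O, bond orders sum to 2 (valence 2) → 0 H
  atom 3: C, bond orders sum to 3 (valence 4) → 1 H
  atom 4: C, bond orders sum to 3 (valence 4) → 1 H
  atom 5: S, bond orders sum to 1 (valence 2) → 1 H
  atom 6: C, bond orders sum to 2 (valence 4) → 2 H
  atom 7: C, bond orders sum to 3 (valence 4) → 1 H
  atom 8: I (halogen, monovalent) → 0 H
  atom 9: C, bond orders sum to 2 (valence 4) → 2 H
  atom 10: C, bond orders sum to 3 (valence 4) → 1 H
  atom 11: C, bond orders sum to 4 (valence 4) → 0 H
  atom 12: O, bond orders sum to 2 (valence 2) → 0 H
  atom 13: O, bond orders sum to 1 (valence 2) → 1 H
Totals → C:8, H:13, I:1, O:3, S:1.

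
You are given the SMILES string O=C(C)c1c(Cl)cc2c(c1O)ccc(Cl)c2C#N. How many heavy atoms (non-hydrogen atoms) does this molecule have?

18

Every atom symbol written in the SMILES (organic subset) is one heavy atom; implicit H are not written.
Heavy atoms by element → C:13, Cl:2, N:1, O:2.
Total: 18.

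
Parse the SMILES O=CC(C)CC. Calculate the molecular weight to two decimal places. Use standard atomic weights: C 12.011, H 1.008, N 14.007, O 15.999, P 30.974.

86.13 g/mol

First, the molecular formula is C5H10O (counting implicit H from valence).
  C: 5 × 12.011 = 60.055
  H: 10 × 1.008 = 10.080
  O: 1 × 15.999 = 15.999
Sum: 5×12.011 + 10×1.008 + 1×15.999 = 86.134 → 86.13 g/mol.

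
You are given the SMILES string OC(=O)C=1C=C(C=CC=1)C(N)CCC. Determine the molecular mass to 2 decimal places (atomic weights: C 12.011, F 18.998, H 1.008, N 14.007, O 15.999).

193.25 g/mol

First, the molecular formula is C11H15NO2 (counting implicit H from valence).
  C: 11 × 12.011 = 132.121
  H: 15 × 1.008 = 15.120
  N: 1 × 14.007 = 14.007
  O: 2 × 15.999 = 31.998
Sum: 11×12.011 + 15×1.008 + 1×14.007 + 2×15.999 = 193.246 → 193.25 g/mol.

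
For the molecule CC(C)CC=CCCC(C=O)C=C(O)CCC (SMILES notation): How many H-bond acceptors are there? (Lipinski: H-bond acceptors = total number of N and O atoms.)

2

N atoms: 0; O atoms: 2.
Lipinski HBA = 0 + 2 = 2.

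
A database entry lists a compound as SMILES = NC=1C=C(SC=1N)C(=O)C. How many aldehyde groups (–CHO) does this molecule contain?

0

Scan the SMILES for the aldehyde motif — none present.
Groups that are present: 1 ketone, 2 primary amine.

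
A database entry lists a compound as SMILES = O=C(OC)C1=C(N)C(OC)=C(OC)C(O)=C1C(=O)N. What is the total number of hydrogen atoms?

14

Walk through each heavy atom and fill implicit hydrogens from standard valence (C 4, N 3, O 2, S 2, halogen 1):
  atom 1: O, bond orders sum to 2 (valence 2) → 0 H
  atom 2: C, bond orders sum to 4 (valence 4) → 0 H
  atom 3: O, bond orders sum to 2 (valence 2) → 0 H
  atom 4: C, bond orders sum to 1 (valence 4) → 3 H
  atom 5: C, bond orders sum to 4 (valence 4) → 0 H
  atom 6: C, bond orders sum to 4 (valence 4) → 0 H
  atom 7: N, bond orders sum to 1 (valence 3) → 2 H
  atom 8: C, bond orders sum to 4 (valence 4) → 0 H
  atom 9: O, bond orders sum to 2 (valence 2) → 0 H
  atom 10: C, bond orders sum to 1 (valence 4) → 3 H
  atom 11: C, bond orders sum to 4 (valence 4) → 0 H
  atom 12: O, bond orders sum to 2 (valence 2) → 0 H
  atom 13: C, bond orders sum to 1 (valence 4) → 3 H
  atom 14: C, bond orders sum to 4 (valence 4) → 0 H
  atom 15: O, bond orders sum to 1 (valence 2) → 1 H
  atom 16: C, bond orders sum to 4 (valence 4) → 0 H
  atom 17: C, bond orders sum to 4 (valence 4) → 0 H
  atom 18: O, bond orders sum to 2 (valence 2) → 0 H
  atom 19: N, bond orders sum to 1 (valence 3) → 2 H
Total hydrogens: 14.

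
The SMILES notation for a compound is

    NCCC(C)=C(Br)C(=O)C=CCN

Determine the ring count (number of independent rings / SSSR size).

In SMILES, each pair of matching ring-closure digits denotes one ring-closing bond; the number of such bonds equals the number of independent rings.
Ring-closure bonds here: 0.

0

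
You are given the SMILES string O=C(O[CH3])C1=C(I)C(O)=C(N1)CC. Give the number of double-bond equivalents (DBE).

Degree of unsaturation = (number of rings) + (number of π bonds).
Ring closures in the SMILES: 1.
π bonds: 3 double bonds (each 1 DoU) → 3 DoU from unsaturation.
Total DoU = 1 + 3 = 4.

4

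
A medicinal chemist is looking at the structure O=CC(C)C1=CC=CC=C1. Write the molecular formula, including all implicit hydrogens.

C9H10O

Walk through each heavy atom and fill implicit hydrogens from standard valence (C 4, N 3, O 2, S 2, halogen 1):
  atom 1: O, bond orders sum to 2 (valence 2) → 0 H
  atom 2: C, bond orders sum to 3 (valence 4) → 1 H
  atom 3: C, bond orders sum to 3 (valence 4) → 1 H
  atom 4: C, bond orders sum to 1 (valence 4) → 3 H
  atom 5: C, bond orders sum to 4 (valence 4) → 0 H
  atom 6: C, bond orders sum to 3 (valence 4) → 1 H
  atom 7: C, bond orders sum to 3 (valence 4) → 1 H
  atom 8: C, bond orders sum to 3 (valence 4) → 1 H
  atom 9: C, bond orders sum to 3 (valence 4) → 1 H
  atom 10: C, bond orders sum to 3 (valence 4) → 1 H
Totals → C:9, H:10, O:1.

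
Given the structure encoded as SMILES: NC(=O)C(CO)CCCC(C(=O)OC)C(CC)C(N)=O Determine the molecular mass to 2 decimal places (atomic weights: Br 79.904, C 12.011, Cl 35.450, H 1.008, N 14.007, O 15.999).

288.34 g/mol

First, the molecular formula is C13H24N2O5 (counting implicit H from valence).
  C: 13 × 12.011 = 156.143
  H: 24 × 1.008 = 24.192
  N: 2 × 14.007 = 28.014
  O: 5 × 15.999 = 79.995
Sum: 13×12.011 + 24×1.008 + 2×14.007 + 5×15.999 = 288.344 → 288.34 g/mol.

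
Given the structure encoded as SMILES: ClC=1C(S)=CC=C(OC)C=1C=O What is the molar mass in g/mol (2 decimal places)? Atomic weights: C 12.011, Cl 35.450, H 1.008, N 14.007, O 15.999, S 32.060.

202.65 g/mol

First, the molecular formula is C8H7ClO2S (counting implicit H from valence).
  C: 8 × 12.011 = 96.088
  Cl: 1 × 35.450 = 35.450
  H: 7 × 1.008 = 7.056
  O: 2 × 15.999 = 31.998
  S: 1 × 32.060 = 32.060
Sum: 8×12.011 + 1×35.450 + 7×1.008 + 2×15.999 + 1×32.060 = 202.652 → 202.65 g/mol.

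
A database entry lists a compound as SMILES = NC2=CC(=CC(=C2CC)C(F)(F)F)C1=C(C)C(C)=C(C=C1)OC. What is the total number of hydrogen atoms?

Walk through each heavy atom and fill implicit hydrogens from standard valence (C 4, N 3, O 2, S 2, halogen 1):
  atom 1: N, bond orders sum to 1 (valence 3) → 2 H
  atom 2: C, bond orders sum to 4 (valence 4) → 0 H
  atom 3: C, bond orders sum to 3 (valence 4) → 1 H
  atom 4: C, bond orders sum to 4 (valence 4) → 0 H
  atom 5: C, bond orders sum to 3 (valence 4) → 1 H
  atom 6: C, bond orders sum to 4 (valence 4) → 0 H
  atom 7: C, bond orders sum to 4 (valence 4) → 0 H
  atom 8: C, bond orders sum to 2 (valence 4) → 2 H
  atom 9: C, bond orders sum to 1 (valence 4) → 3 H
  atom 10: C, bond orders sum to 4 (valence 4) → 0 H
  atom 11: F (halogen, monovalent) → 0 H
  atom 12: F (halogen, monovalent) → 0 H
  atom 13: F (halogen, monovalent) → 0 H
  atom 14: C, bond orders sum to 4 (valence 4) → 0 H
  atom 15: C, bond orders sum to 4 (valence 4) → 0 H
  atom 16: C, bond orders sum to 1 (valence 4) → 3 H
  atom 17: C, bond orders sum to 4 (valence 4) → 0 H
  atom 18: C, bond orders sum to 1 (valence 4) → 3 H
  atom 19: C, bond orders sum to 4 (valence 4) → 0 H
  atom 20: C, bond orders sum to 3 (valence 4) → 1 H
  atom 21: C, bond orders sum to 3 (valence 4) → 1 H
  atom 22: O, bond orders sum to 2 (valence 2) → 0 H
  atom 23: C, bond orders sum to 1 (valence 4) → 3 H
Total hydrogens: 20.

20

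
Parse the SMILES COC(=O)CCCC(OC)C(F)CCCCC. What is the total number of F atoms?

1

Scan the SMILES for F atoms (remember two-letter symbols like Cl and Br are single atoms).
Fluorine count: 1.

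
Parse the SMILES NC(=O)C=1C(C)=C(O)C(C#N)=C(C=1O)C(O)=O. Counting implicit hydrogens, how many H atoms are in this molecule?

8

Walk through each heavy atom and fill implicit hydrogens from standard valence (C 4, N 3, O 2, S 2, halogen 1):
  atom 1: N, bond orders sum to 1 (valence 3) → 2 H
  atom 2: C, bond orders sum to 4 (valence 4) → 0 H
  atom 3: O, bond orders sum to 2 (valence 2) → 0 H
  atom 4: C, bond orders sum to 4 (valence 4) → 0 H
  atom 5: C, bond orders sum to 4 (valence 4) → 0 H
  atom 6: C, bond orders sum to 1 (valence 4) → 3 H
  atom 7: C, bond orders sum to 4 (valence 4) → 0 H
  atom 8: O, bond orders sum to 1 (valence 2) → 1 H
  atom 9: C, bond orders sum to 4 (valence 4) → 0 H
  atom 10: C, bond orders sum to 4 (valence 4) → 0 H
  atom 11: N, bond orders sum to 3 (valence 3) → 0 H
  atom 12: C, bond orders sum to 4 (valence 4) → 0 H
  atom 13: C, bond orders sum to 4 (valence 4) → 0 H
  atom 14: O, bond orders sum to 1 (valence 2) → 1 H
  atom 15: C, bond orders sum to 4 (valence 4) → 0 H
  atom 16: O, bond orders sum to 1 (valence 2) → 1 H
  atom 17: O, bond orders sum to 2 (valence 2) → 0 H
Total hydrogens: 8.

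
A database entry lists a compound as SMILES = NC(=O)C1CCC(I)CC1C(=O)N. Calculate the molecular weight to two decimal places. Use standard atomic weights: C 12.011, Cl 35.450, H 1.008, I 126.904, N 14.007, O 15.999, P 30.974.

296.11 g/mol

First, the molecular formula is C8H13IN2O2 (counting implicit H from valence).
  C: 8 × 12.011 = 96.088
  H: 13 × 1.008 = 13.104
  I: 1 × 126.904 = 126.904
  N: 2 × 14.007 = 28.014
  O: 2 × 15.999 = 31.998
Sum: 8×12.011 + 13×1.008 + 1×126.904 + 2×14.007 + 2×15.999 = 296.108 → 296.11 g/mol.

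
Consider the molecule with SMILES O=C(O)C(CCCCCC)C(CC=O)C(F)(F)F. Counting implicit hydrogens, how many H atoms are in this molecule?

Walk through each heavy atom and fill implicit hydrogens from standard valence (C 4, N 3, O 2, S 2, halogen 1):
  atom 1: O, bond orders sum to 2 (valence 2) → 0 H
  atom 2: C, bond orders sum to 4 (valence 4) → 0 H
  atom 3: O, bond orders sum to 1 (valence 2) → 1 H
  atom 4: C, bond orders sum to 3 (valence 4) → 1 H
  atom 5: C, bond orders sum to 2 (valence 4) → 2 H
  atom 6: C, bond orders sum to 2 (valence 4) → 2 H
  atom 7: C, bond orders sum to 2 (valence 4) → 2 H
  atom 8: C, bond orders sum to 2 (valence 4) → 2 H
  atom 9: C, bond orders sum to 2 (valence 4) → 2 H
  atom 10: C, bond orders sum to 1 (valence 4) → 3 H
  atom 11: C, bond orders sum to 3 (valence 4) → 1 H
  atom 12: C, bond orders sum to 2 (valence 4) → 2 H
  atom 13: C, bond orders sum to 3 (valence 4) → 1 H
  atom 14: O, bond orders sum to 2 (valence 2) → 0 H
  atom 15: C, bond orders sum to 4 (valence 4) → 0 H
  atom 16: F (halogen, monovalent) → 0 H
  atom 17: F (halogen, monovalent) → 0 H
  atom 18: F (halogen, monovalent) → 0 H
Total hydrogens: 19.

19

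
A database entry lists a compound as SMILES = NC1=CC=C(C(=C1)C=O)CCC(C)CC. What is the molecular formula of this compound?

Walk through each heavy atom and fill implicit hydrogens from standard valence (C 4, N 3, O 2, S 2, halogen 1):
  atom 1: N, bond orders sum to 1 (valence 3) → 2 H
  atom 2: C, bond orders sum to 4 (valence 4) → 0 H
  atom 3: C, bond orders sum to 3 (valence 4) → 1 H
  atom 4: C, bond orders sum to 3 (valence 4) → 1 H
  atom 5: C, bond orders sum to 4 (valence 4) → 0 H
  atom 6: C, bond orders sum to 4 (valence 4) → 0 H
  atom 7: C, bond orders sum to 3 (valence 4) → 1 H
  atom 8: C, bond orders sum to 3 (valence 4) → 1 H
  atom 9: O, bond orders sum to 2 (valence 2) → 0 H
  atom 10: C, bond orders sum to 2 (valence 4) → 2 H
  atom 11: C, bond orders sum to 2 (valence 4) → 2 H
  atom 12: C, bond orders sum to 3 (valence 4) → 1 H
  atom 13: C, bond orders sum to 1 (valence 4) → 3 H
  atom 14: C, bond orders sum to 2 (valence 4) → 2 H
  atom 15: C, bond orders sum to 1 (valence 4) → 3 H
Totals → C:13, H:19, N:1, O:1.
In Hill order: C13H19NO.

C13H19NO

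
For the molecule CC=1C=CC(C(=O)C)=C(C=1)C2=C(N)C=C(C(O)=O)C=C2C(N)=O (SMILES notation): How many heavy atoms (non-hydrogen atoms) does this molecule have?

23

Every atom symbol written in the SMILES (organic subset) is one heavy atom; implicit H are not written.
Heavy atoms by element → C:17, N:2, O:4.
Total: 23.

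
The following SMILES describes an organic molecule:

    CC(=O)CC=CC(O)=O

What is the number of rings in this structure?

In SMILES, each pair of matching ring-closure digits denotes one ring-closing bond; the number of such bonds equals the number of independent rings.
Ring-closure bonds here: 0.

0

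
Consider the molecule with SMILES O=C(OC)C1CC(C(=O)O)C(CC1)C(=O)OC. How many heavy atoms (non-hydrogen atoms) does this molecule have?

Every atom symbol written in the SMILES (organic subset) is one heavy atom; implicit H are not written.
Heavy atoms by element → C:11, O:6.
Total: 17.

17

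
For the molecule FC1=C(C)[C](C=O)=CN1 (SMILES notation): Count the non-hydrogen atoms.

Every atom symbol written in the SMILES (organic subset) is one heavy atom; implicit H are not written.
Heavy atoms by element → C:6, F:1, N:1, O:1.
Total: 9.

9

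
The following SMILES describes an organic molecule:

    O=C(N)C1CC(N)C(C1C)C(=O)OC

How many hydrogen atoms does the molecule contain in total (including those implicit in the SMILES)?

Walk through each heavy atom and fill implicit hydrogens from standard valence (C 4, N 3, O 2, S 2, halogen 1):
  atom 1: O, bond orders sum to 2 (valence 2) → 0 H
  atom 2: C, bond orders sum to 4 (valence 4) → 0 H
  atom 3: N, bond orders sum to 1 (valence 3) → 2 H
  atom 4: C, bond orders sum to 3 (valence 4) → 1 H
  atom 5: C, bond orders sum to 2 (valence 4) → 2 H
  atom 6: C, bond orders sum to 3 (valence 4) → 1 H
  atom 7: N, bond orders sum to 1 (valence 3) → 2 H
  atom 8: C, bond orders sum to 3 (valence 4) → 1 H
  atom 9: C, bond orders sum to 3 (valence 4) → 1 H
  atom 10: C, bond orders sum to 1 (valence 4) → 3 H
  atom 11: C, bond orders sum to 4 (valence 4) → 0 H
  atom 12: O, bond orders sum to 2 (valence 2) → 0 H
  atom 13: O, bond orders sum to 2 (valence 2) → 0 H
  atom 14: C, bond orders sum to 1 (valence 4) → 3 H
Total hydrogens: 16.

16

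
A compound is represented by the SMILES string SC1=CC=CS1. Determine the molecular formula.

C4H4S2

Walk through each heavy atom and fill implicit hydrogens from standard valence (C 4, N 3, O 2, S 2, halogen 1):
  atom 1: S, bond orders sum to 1 (valence 2) → 1 H
  atom 2: C, bond orders sum to 4 (valence 4) → 0 H
  atom 3: C, bond orders sum to 3 (valence 4) → 1 H
  atom 4: C, bond orders sum to 3 (valence 4) → 1 H
  atom 5: C, bond orders sum to 3 (valence 4) → 1 H
  atom 6: S, bond orders sum to 2 (valence 2) → 0 H
Totals → C:4, H:4, S:2.
In Hill order: C4H4S2.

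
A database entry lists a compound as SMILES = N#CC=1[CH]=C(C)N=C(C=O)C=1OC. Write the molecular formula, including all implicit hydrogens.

C9H8N2O2

Walk through each heavy atom and fill implicit hydrogens from standard valence (C 4, N 3, O 2, S 2, halogen 1):
  atom 1: N, bond orders sum to 3 (valence 3) → 0 H
  atom 2: C, bond orders sum to 4 (valence 4) → 0 H
  atom 3: C, bond orders sum to 4 (valence 4) → 0 H
  atom 4: C with explicit H count 1
  atom 5: C, bond orders sum to 4 (valence 4) → 0 H
  atom 6: C, bond orders sum to 1 (valence 4) → 3 H
  atom 7: N, bond orders sum to 3 (valence 3) → 0 H
  atom 8: C, bond orders sum to 4 (valence 4) → 0 H
  atom 9: C, bond orders sum to 3 (valence 4) → 1 H
  atom 10: O, bond orders sum to 2 (valence 2) → 0 H
  atom 11: C, bond orders sum to 4 (valence 4) → 0 H
  atom 12: O, bond orders sum to 2 (valence 2) → 0 H
  atom 13: C, bond orders sum to 1 (valence 4) → 3 H
Totals → C:9, H:8, N:2, O:2.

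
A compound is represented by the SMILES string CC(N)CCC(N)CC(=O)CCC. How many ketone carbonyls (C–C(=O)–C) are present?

1

The ketone motif appears at heavy-atom position 9 in the SMILES.
Other groups present: 2 primary amine.
Ketone count: 1.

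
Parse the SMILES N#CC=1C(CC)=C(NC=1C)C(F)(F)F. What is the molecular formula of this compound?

Walk through each heavy atom and fill implicit hydrogens from standard valence (C 4, N 3, O 2, S 2, halogen 1):
  atom 1: N, bond orders sum to 3 (valence 3) → 0 H
  atom 2: C, bond orders sum to 4 (valence 4) → 0 H
  atom 3: C, bond orders sum to 4 (valence 4) → 0 H
  atom 4: C, bond orders sum to 4 (valence 4) → 0 H
  atom 5: C, bond orders sum to 2 (valence 4) → 2 H
  atom 6: C, bond orders sum to 1 (valence 4) → 3 H
  atom 7: C, bond orders sum to 4 (valence 4) → 0 H
  atom 8: N, bond orders sum to 2 (valence 3) → 1 H
  atom 9: C, bond orders sum to 4 (valence 4) → 0 H
  atom 10: C, bond orders sum to 1 (valence 4) → 3 H
  atom 11: C, bond orders sum to 4 (valence 4) → 0 H
  atom 12: F (halogen, monovalent) → 0 H
  atom 13: F (halogen, monovalent) → 0 H
  atom 14: F (halogen, monovalent) → 0 H
Totals → C:9, H:9, F:3, N:2.

C9H9F3N2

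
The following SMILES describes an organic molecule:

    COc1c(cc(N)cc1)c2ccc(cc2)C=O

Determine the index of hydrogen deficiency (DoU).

9

Molecular formula: C14H13NO2.
DoU = (2C + 2 + N − H − X) / 2, where X is the halogen count and O/S are ignored.
    = (2·14 + 2 + 1 − 13 − 0) / 2 = 18 / 2 = 9.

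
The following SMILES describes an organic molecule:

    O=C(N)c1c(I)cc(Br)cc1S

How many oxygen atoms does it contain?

Scan the SMILES for O atoms (remember two-letter symbols like Cl and Br are single atoms).
Oxygen count: 1.

1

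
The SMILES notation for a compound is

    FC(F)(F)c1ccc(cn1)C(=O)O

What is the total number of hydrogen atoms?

Walk through each heavy atom and fill implicit hydrogens from standard valence (C 4, N 3, O 2, S 2, halogen 1); for lowercase aromatic atoms, an aromatic c carries 1 H when it has two neighbours and 0 H with three, and aromatic n carries 0 H:
  atom 1: F (halogen, monovalent) → 0 H
  atom 2: C, bond orders sum to 4 (valence 4) → 0 H
  atom 3: F (halogen, monovalent) → 0 H
  atom 4: F (halogen, monovalent) → 0 H
  atom 5: aromatic c, 3 neighbours → 0 H
  atom 6: aromatic c, 2 neighbours → 1 H
  atom 7: aromatic c, 2 neighbours → 1 H
  atom 8: aromatic c, 3 neighbours → 0 H
  atom 9: aromatic c, 2 neighbours → 1 H
  atom 10: aromatic n, 2 neighbours → 0 H
  atom 11: C, bond orders sum to 4 (valence 4) → 0 H
  atom 12: O, bond orders sum to 2 (valence 2) → 0 H
  atom 13: O, bond orders sum to 1 (valence 2) → 1 H
Total hydrogens: 4.

4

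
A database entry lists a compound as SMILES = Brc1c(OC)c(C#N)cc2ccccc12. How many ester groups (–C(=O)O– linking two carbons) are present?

Scan the SMILES for the ester motif — none present.
Groups that are present: 1 ether, 1 nitrile.

0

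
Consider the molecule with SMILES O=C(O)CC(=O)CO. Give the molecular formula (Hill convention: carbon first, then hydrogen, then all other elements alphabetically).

C4H6O4

Walk through each heavy atom and fill implicit hydrogens from standard valence (C 4, N 3, O 2, S 2, halogen 1):
  atom 1: O, bond orders sum to 2 (valence 2) → 0 H
  atom 2: C, bond orders sum to 4 (valence 4) → 0 H
  atom 3: O, bond orders sum to 1 (valence 2) → 1 H
  atom 4: C, bond orders sum to 2 (valence 4) → 2 H
  atom 5: C, bond orders sum to 4 (valence 4) → 0 H
  atom 6: O, bond orders sum to 2 (valence 2) → 0 H
  atom 7: C, bond orders sum to 2 (valence 4) → 2 H
  atom 8: O, bond orders sum to 1 (valence 2) → 1 H
Totals → C:4, H:6, O:4.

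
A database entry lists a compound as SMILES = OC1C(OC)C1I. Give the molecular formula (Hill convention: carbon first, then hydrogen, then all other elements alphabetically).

C4H7IO2

Walk through each heavy atom and fill implicit hydrogens from standard valence (C 4, N 3, O 2, S 2, halogen 1):
  atom 1: O, bond orders sum to 1 (valence 2) → 1 H
  atom 2: C, bond orders sum to 3 (valence 4) → 1 H
  atom 3: C, bond orders sum to 3 (valence 4) → 1 H
  atom 4: O, bond orders sum to 2 (valence 2) → 0 H
  atom 5: C, bond orders sum to 1 (valence 4) → 3 H
  atom 6: C, bond orders sum to 3 (valence 4) → 1 H
  atom 7: I (halogen, monovalent) → 0 H
Totals → C:4, H:7, I:1, O:2.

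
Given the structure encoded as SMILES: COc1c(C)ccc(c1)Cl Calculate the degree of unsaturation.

4

Molecular formula: C8H9ClO.
DoU = (2C + 2 + N − H − X) / 2, where X is the halogen count and O/S are ignored.
    = (2·8 + 2 + 0 − 9 − 1) / 2 = 8 / 2 = 4.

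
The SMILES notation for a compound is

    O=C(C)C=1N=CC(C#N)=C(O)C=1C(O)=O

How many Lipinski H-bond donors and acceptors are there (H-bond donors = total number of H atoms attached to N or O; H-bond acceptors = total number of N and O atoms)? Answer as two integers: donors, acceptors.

2, 6

Donors: find every N or O and count the H atoms it carries.
  atom 1 (O): bond orders sum to 2 → 0 H
  atom 5 (N): bond orders sum to 3 → 0 H
  atom 9 (N): bond orders sum to 3 → 0 H
  atom 11 (O): bond orders sum to 1 → 1 H
  atom 14 (O): bond orders sum to 1 → 1 H
  atom 15 (O): bond orders sum to 2 → 0 H
Lipinski HBD = 2.
Acceptors: N atoms = 2, O atoms = 4 → HBA = 6.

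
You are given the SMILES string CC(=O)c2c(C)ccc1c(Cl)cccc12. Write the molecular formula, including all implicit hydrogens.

C13H11ClO

Walk through each heavy atom and fill implicit hydrogens from standard valence (C 4, N 3, O 2, S 2, halogen 1); for lowercase aromatic atoms, an aromatic c carries 1 H when it has two neighbours and 0 H with three, and aromatic n carries 0 H:
  atom 1: C, bond orders sum to 1 (valence 4) → 3 H
  atom 2: C, bond orders sum to 4 (valence 4) → 0 H
  atom 3: O, bond orders sum to 2 (valence 2) → 0 H
  atom 4: aromatic c, 3 neighbours → 0 H
  atom 5: aromatic c, 3 neighbours → 0 H
  atom 6: C, bond orders sum to 1 (valence 4) → 3 H
  atom 7: aromatic c, 2 neighbours → 1 H
  atom 8: aromatic c, 2 neighbours → 1 H
  atom 9: aromatic c, 3 neighbours → 0 H
  atom 10: aromatic c, 3 neighbours → 0 H
  atom 11: Cl (halogen, monovalent) → 0 H
  atom 12: aromatic c, 2 neighbours → 1 H
  atom 13: aromatic c, 2 neighbours → 1 H
  atom 14: aromatic c, 2 neighbours → 1 H
  atom 15: aromatic c, 3 neighbours → 0 H
Totals → C:13, H:11, Cl:1, O:1.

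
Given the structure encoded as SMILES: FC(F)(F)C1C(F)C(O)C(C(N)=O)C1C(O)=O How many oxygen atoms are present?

Scan the SMILES for O atoms (remember two-letter symbols like Cl and Br are single atoms).
Oxygen count: 4.

4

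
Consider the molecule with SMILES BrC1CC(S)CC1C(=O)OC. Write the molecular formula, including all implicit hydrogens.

C7H11BrO2S

Walk through each heavy atom and fill implicit hydrogens from standard valence (C 4, N 3, O 2, S 2, halogen 1):
  atom 1: Br (halogen, monovalent) → 0 H
  atom 2: C, bond orders sum to 3 (valence 4) → 1 H
  atom 3: C, bond orders sum to 2 (valence 4) → 2 H
  atom 4: C, bond orders sum to 3 (valence 4) → 1 H
  atom 5: S, bond orders sum to 1 (valence 2) → 1 H
  atom 6: C, bond orders sum to 2 (valence 4) → 2 H
  atom 7: C, bond orders sum to 3 (valence 4) → 1 H
  atom 8: C, bond orders sum to 4 (valence 4) → 0 H
  atom 9: O, bond orders sum to 2 (valence 2) → 0 H
  atom 10: O, bond orders sum to 2 (valence 2) → 0 H
  atom 11: C, bond orders sum to 1 (valence 4) → 3 H
Totals → C:7, H:11, Br:1, O:2, S:1.
In Hill order: C7H11BrO2S.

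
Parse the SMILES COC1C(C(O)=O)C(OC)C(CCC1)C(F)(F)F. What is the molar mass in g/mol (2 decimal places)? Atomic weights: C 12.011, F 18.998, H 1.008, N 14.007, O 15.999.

First, the molecular formula is C11H17F3O4 (counting implicit H from valence).
  C: 11 × 12.011 = 132.121
  F: 3 × 18.998 = 56.994
  H: 17 × 1.008 = 17.136
  O: 4 × 15.999 = 63.996
Sum: 11×12.011 + 3×18.998 + 17×1.008 + 4×15.999 = 270.247 → 270.25 g/mol.

270.25 g/mol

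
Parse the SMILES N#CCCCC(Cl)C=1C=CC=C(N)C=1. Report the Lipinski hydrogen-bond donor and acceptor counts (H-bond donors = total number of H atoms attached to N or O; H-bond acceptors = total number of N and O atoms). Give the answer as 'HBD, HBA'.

Donors: find every N or O and count the H atoms it carries.
  atom 1 (N): bond orders sum to 3 → 0 H
  atom 13 (N): bond orders sum to 1 → 2 H
Lipinski HBD = 2.
Acceptors: N atoms = 2, O atoms = 0 → HBA = 2.

2, 2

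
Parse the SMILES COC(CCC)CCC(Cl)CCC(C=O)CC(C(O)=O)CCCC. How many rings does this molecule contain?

0

In SMILES, each pair of matching ring-closure digits denotes one ring-closing bond; the number of such bonds equals the number of independent rings.
Ring-closure bonds here: 0.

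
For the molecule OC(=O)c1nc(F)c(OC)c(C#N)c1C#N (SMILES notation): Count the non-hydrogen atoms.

16

Every atom symbol written in the SMILES (organic subset) is one heavy atom; implicit H are not written.
Heavy atoms by element → C:9, F:1, N:3, O:3.
Total: 16.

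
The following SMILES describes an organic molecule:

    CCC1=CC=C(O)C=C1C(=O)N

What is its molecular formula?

Walk through each heavy atom and fill implicit hydrogens from standard valence (C 4, N 3, O 2, S 2, halogen 1):
  atom 1: C, bond orders sum to 1 (valence 4) → 3 H
  atom 2: C, bond orders sum to 2 (valence 4) → 2 H
  atom 3: C, bond orders sum to 4 (valence 4) → 0 H
  atom 4: C, bond orders sum to 3 (valence 4) → 1 H
  atom 5: C, bond orders sum to 3 (valence 4) → 1 H
  atom 6: C, bond orders sum to 4 (valence 4) → 0 H
  atom 7: O, bond orders sum to 1 (valence 2) → 1 H
  atom 8: C, bond orders sum to 3 (valence 4) → 1 H
  atom 9: C, bond orders sum to 4 (valence 4) → 0 H
  atom 10: C, bond orders sum to 4 (valence 4) → 0 H
  atom 11: O, bond orders sum to 2 (valence 2) → 0 H
  atom 12: N, bond orders sum to 1 (valence 3) → 2 H
Totals → C:9, H:11, N:1, O:2.

C9H11NO2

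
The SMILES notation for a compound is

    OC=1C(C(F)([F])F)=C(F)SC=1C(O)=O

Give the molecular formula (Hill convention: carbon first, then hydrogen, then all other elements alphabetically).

C6H2F4O3S

Walk through each heavy atom and fill implicit hydrogens from standard valence (C 4, N 3, O 2, S 2, halogen 1):
  atom 1: O, bond orders sum to 1 (valence 2) → 1 H
  atom 2: C, bond orders sum to 4 (valence 4) → 0 H
  atom 3: C, bond orders sum to 4 (valence 4) → 0 H
  atom 4: C, bond orders sum to 4 (valence 4) → 0 H
  atom 5: F (halogen, monovalent) → 0 H
  atom 6: F with explicit H count 0
  atom 7: F (halogen, monovalent) → 0 H
  atom 8: C, bond orders sum to 4 (valence 4) → 0 H
  atom 9: F (halogen, monovalent) → 0 H
  atom 10: S, bond orders sum to 2 (valence 2) → 0 H
  atom 11: C, bond orders sum to 4 (valence 4) → 0 H
  atom 12: C, bond orders sum to 4 (valence 4) → 0 H
  atom 13: O, bond orders sum to 1 (valence 2) → 1 H
  atom 14: O, bond orders sum to 2 (valence 2) → 0 H
Totals → C:6, H:2, F:4, O:3, S:1.
In Hill order: C6H2F4O3S.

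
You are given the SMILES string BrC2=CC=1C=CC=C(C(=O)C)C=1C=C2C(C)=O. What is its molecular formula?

C14H11BrO2

Walk through each heavy atom and fill implicit hydrogens from standard valence (C 4, N 3, O 2, S 2, halogen 1):
  atom 1: Br (halogen, monovalent) → 0 H
  atom 2: C, bond orders sum to 4 (valence 4) → 0 H
  atom 3: C, bond orders sum to 3 (valence 4) → 1 H
  atom 4: C, bond orders sum to 4 (valence 4) → 0 H
  atom 5: C, bond orders sum to 3 (valence 4) → 1 H
  atom 6: C, bond orders sum to 3 (valence 4) → 1 H
  atom 7: C, bond orders sum to 3 (valence 4) → 1 H
  atom 8: C, bond orders sum to 4 (valence 4) → 0 H
  atom 9: C, bond orders sum to 4 (valence 4) → 0 H
  atom 10: O, bond orders sum to 2 (valence 2) → 0 H
  atom 11: C, bond orders sum to 1 (valence 4) → 3 H
  atom 12: C, bond orders sum to 4 (valence 4) → 0 H
  atom 13: C, bond orders sum to 3 (valence 4) → 1 H
  atom 14: C, bond orders sum to 4 (valence 4) → 0 H
  atom 15: C, bond orders sum to 4 (valence 4) → 0 H
  atom 16: C, bond orders sum to 1 (valence 4) → 3 H
  atom 17: O, bond orders sum to 2 (valence 2) → 0 H
Totals → C:14, H:11, Br:1, O:2.
In Hill order: C14H11BrO2.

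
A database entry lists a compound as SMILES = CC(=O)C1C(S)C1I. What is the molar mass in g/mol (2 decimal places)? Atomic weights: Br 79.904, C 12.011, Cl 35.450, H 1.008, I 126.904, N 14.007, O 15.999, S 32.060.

First, the molecular formula is C5H7IOS (counting implicit H from valence).
  C: 5 × 12.011 = 60.055
  H: 7 × 1.008 = 7.056
  I: 1 × 126.904 = 126.904
  O: 1 × 15.999 = 15.999
  S: 1 × 32.060 = 32.060
Sum: 5×12.011 + 7×1.008 + 1×126.904 + 1×15.999 + 1×32.060 = 242.074 → 242.07 g/mol.

242.07 g/mol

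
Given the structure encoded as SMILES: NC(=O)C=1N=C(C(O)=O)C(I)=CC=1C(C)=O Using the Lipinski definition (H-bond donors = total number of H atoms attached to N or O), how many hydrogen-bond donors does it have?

Donors: find every N or O and count the H atoms it carries.
  atom 1 (N): bond orders sum to 1 → 2 H
  atom 3 (O): bond orders sum to 2 → 0 H
  atom 5 (N): bond orders sum to 3 → 0 H
  atom 8 (O): bond orders sum to 1 → 1 H
  atom 9 (O): bond orders sum to 2 → 0 H
  atom 16 (O): bond orders sum to 2 → 0 H
Lipinski HBD = 3.

3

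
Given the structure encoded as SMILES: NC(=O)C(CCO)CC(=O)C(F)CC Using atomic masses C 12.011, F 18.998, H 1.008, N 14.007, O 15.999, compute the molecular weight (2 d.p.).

First, the molecular formula is C9H16FNO3 (counting implicit H from valence).
  C: 9 × 12.011 = 108.099
  F: 1 × 18.998 = 18.998
  H: 16 × 1.008 = 16.128
  N: 1 × 14.007 = 14.007
  O: 3 × 15.999 = 47.997
Sum: 9×12.011 + 1×18.998 + 16×1.008 + 1×14.007 + 3×15.999 = 205.229 → 205.23 g/mol.

205.23 g/mol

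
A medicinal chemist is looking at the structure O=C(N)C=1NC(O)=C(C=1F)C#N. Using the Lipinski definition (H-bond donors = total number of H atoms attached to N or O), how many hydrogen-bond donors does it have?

Donors: find every N or O and count the H atoms it carries.
  atom 1 (O): bond orders sum to 2 → 0 H
  atom 3 (N): bond orders sum to 1 → 2 H
  atom 5 (N): bond orders sum to 2 → 1 H
  atom 7 (O): bond orders sum to 1 → 1 H
  atom 12 (N): bond orders sum to 3 → 0 H
Lipinski HBD = 4.

4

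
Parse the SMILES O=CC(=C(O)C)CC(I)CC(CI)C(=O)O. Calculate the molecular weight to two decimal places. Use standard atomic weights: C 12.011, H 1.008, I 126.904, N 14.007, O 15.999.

452.03 g/mol

First, the molecular formula is C10H14I2O4 (counting implicit H from valence).
  C: 10 × 12.011 = 120.110
  H: 14 × 1.008 = 14.112
  I: 2 × 126.904 = 253.808
  O: 4 × 15.999 = 63.996
Sum: 10×12.011 + 14×1.008 + 2×126.904 + 4×15.999 = 452.026 → 452.03 g/mol.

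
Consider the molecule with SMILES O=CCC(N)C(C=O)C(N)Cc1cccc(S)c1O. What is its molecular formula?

Walk through each heavy atom and fill implicit hydrogens from standard valence (C 4, N 3, O 2, S 2, halogen 1); for lowercase aromatic atoms, an aromatic c carries 1 H when it has two neighbours and 0 H with three, and aromatic n carries 0 H:
  atom 1: O, bond orders sum to 2 (valence 2) → 0 H
  atom 2: C, bond orders sum to 3 (valence 4) → 1 H
  atom 3: C, bond orders sum to 2 (valence 4) → 2 H
  atom 4: C, bond orders sum to 3 (valence 4) → 1 H
  atom 5: N, bond orders sum to 1 (valence 3) → 2 H
  atom 6: C, bond orders sum to 3 (valence 4) → 1 H
  atom 7: C, bond orders sum to 3 (valence 4) → 1 H
  atom 8: O, bond orders sum to 2 (valence 2) → 0 H
  atom 9: C, bond orders sum to 3 (valence 4) → 1 H
  atom 10: N, bond orders sum to 1 (valence 3) → 2 H
  atom 11: C, bond orders sum to 2 (valence 4) → 2 H
  atom 12: aromatic c, 3 neighbours → 0 H
  atom 13: aromatic c, 2 neighbours → 1 H
  atom 14: aromatic c, 2 neighbours → 1 H
  atom 15: aromatic c, 2 neighbours → 1 H
  atom 16: aromatic c, 3 neighbours → 0 H
  atom 17: S, bond orders sum to 1 (valence 2) → 1 H
  atom 18: aromatic c, 3 neighbours → 0 H
  atom 19: O, bond orders sum to 1 (valence 2) → 1 H
Totals → C:13, H:18, N:2, O:3, S:1.
In Hill order: C13H18N2O3S.

C13H18N2O3S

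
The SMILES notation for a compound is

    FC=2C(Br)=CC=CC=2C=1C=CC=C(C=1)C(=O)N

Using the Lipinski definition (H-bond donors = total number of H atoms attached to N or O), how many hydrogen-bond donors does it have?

Donors: find every N or O and count the H atoms it carries.
  atom 16 (O): bond orders sum to 2 → 0 H
  atom 17 (N): bond orders sum to 1 → 2 H
Lipinski HBD = 2.

2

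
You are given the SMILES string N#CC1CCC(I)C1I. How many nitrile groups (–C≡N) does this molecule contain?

1

The nitrile motif appears at heavy-atom position 2 in the SMILES.
Nitrile count: 1.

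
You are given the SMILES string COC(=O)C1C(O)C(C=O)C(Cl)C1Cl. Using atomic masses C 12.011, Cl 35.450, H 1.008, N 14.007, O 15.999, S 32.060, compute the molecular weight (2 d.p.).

241.06 g/mol

First, the molecular formula is C8H10Cl2O4 (counting implicit H from valence).
  C: 8 × 12.011 = 96.088
  Cl: 2 × 35.450 = 70.900
  H: 10 × 1.008 = 10.080
  O: 4 × 15.999 = 63.996
Sum: 8×12.011 + 2×35.450 + 10×1.008 + 4×15.999 = 241.064 → 241.06 g/mol.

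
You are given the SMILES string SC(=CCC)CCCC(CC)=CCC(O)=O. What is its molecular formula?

C13H22O2S

Walk through each heavy atom and fill implicit hydrogens from standard valence (C 4, N 3, O 2, S 2, halogen 1):
  atom 1: S, bond orders sum to 1 (valence 2) → 1 H
  atom 2: C, bond orders sum to 4 (valence 4) → 0 H
  atom 3: C, bond orders sum to 3 (valence 4) → 1 H
  atom 4: C, bond orders sum to 2 (valence 4) → 2 H
  atom 5: C, bond orders sum to 1 (valence 4) → 3 H
  atom 6: C, bond orders sum to 2 (valence 4) → 2 H
  atom 7: C, bond orders sum to 2 (valence 4) → 2 H
  atom 8: C, bond orders sum to 2 (valence 4) → 2 H
  atom 9: C, bond orders sum to 4 (valence 4) → 0 H
  atom 10: C, bond orders sum to 2 (valence 4) → 2 H
  atom 11: C, bond orders sum to 1 (valence 4) → 3 H
  atom 12: C, bond orders sum to 3 (valence 4) → 1 H
  atom 13: C, bond orders sum to 2 (valence 4) → 2 H
  atom 14: C, bond orders sum to 4 (valence 4) → 0 H
  atom 15: O, bond orders sum to 1 (valence 2) → 1 H
  atom 16: O, bond orders sum to 2 (valence 2) → 0 H
Totals → C:13, H:22, O:2, S:1.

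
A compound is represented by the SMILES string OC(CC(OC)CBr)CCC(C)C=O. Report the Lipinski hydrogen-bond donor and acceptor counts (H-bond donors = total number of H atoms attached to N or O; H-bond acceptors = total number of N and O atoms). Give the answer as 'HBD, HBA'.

1, 3

Donors: find every N or O and count the H atoms it carries.
  atom 1 (O): bond orders sum to 1 → 1 H
  atom 5 (O): bond orders sum to 2 → 0 H
  atom 14 (O): bond orders sum to 2 → 0 H
Lipinski HBD = 1.
Acceptors: N atoms = 0, O atoms = 3 → HBA = 3.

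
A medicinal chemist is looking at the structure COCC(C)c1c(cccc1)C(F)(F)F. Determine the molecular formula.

C11H13F3O

Walk through each heavy atom and fill implicit hydrogens from standard valence (C 4, N 3, O 2, S 2, halogen 1); for lowercase aromatic atoms, an aromatic c carries 1 H when it has two neighbours and 0 H with three, and aromatic n carries 0 H:
  atom 1: C, bond orders sum to 1 (valence 4) → 3 H
  atom 2: O, bond orders sum to 2 (valence 2) → 0 H
  atom 3: C, bond orders sum to 2 (valence 4) → 2 H
  atom 4: C, bond orders sum to 3 (valence 4) → 1 H
  atom 5: C, bond orders sum to 1 (valence 4) → 3 H
  atom 6: aromatic c, 3 neighbours → 0 H
  atom 7: aromatic c, 3 neighbours → 0 H
  atom 8: aromatic c, 2 neighbours → 1 H
  atom 9: aromatic c, 2 neighbours → 1 H
  atom 10: aromatic c, 2 neighbours → 1 H
  atom 11: aromatic c, 2 neighbours → 1 H
  atom 12: C, bond orders sum to 4 (valence 4) → 0 H
  atom 13: F (halogen, monovalent) → 0 H
  atom 14: F (halogen, monovalent) → 0 H
  atom 15: F (halogen, monovalent) → 0 H
Totals → C:11, H:13, F:3, O:1.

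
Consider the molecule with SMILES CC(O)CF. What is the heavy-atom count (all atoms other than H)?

5

Every atom symbol written in the SMILES (organic subset) is one heavy atom; implicit H are not written.
Heavy atoms by element → C:3, F:1, O:1.
Total: 5.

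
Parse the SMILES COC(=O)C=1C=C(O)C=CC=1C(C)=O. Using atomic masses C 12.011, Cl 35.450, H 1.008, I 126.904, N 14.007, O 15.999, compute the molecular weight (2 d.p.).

194.19 g/mol

First, the molecular formula is C10H10O4 (counting implicit H from valence).
  C: 10 × 12.011 = 120.110
  H: 10 × 1.008 = 10.080
  O: 4 × 15.999 = 63.996
Sum: 10×12.011 + 10×1.008 + 4×15.999 = 194.186 → 194.19 g/mol.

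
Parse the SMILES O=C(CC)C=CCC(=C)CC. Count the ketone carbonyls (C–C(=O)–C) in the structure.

1

The ketone motif appears at heavy-atom position 2 in the SMILES.
Other groups present: 2 alkene.
Ketone count: 1.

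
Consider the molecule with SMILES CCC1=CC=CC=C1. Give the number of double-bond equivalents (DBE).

4

Molecular formula: C8H10.
DoU = (2C + 2 + N − H − X) / 2, where X is the halogen count and O/S are ignored.
    = (2·8 + 2 + 0 − 10 − 0) / 2 = 8 / 2 = 4.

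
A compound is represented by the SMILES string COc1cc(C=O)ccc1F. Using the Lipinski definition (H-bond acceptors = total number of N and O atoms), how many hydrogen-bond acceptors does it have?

N atoms: 0; O atoms: 2.
Lipinski HBA = 0 + 2 = 2.

2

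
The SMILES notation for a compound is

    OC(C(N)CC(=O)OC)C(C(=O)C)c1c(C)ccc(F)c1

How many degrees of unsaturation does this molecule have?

6

Molecular formula: C15H20FNO4.
DoU = (2C + 2 + N − H − X) / 2, where X is the halogen count and O/S are ignored.
    = (2·15 + 2 + 1 − 20 − 1) / 2 = 12 / 2 = 6.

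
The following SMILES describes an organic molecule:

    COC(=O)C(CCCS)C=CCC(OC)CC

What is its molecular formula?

C13H24O3S

Walk through each heavy atom and fill implicit hydrogens from standard valence (C 4, N 3, O 2, S 2, halogen 1):
  atom 1: C, bond orders sum to 1 (valence 4) → 3 H
  atom 2: O, bond orders sum to 2 (valence 2) → 0 H
  atom 3: C, bond orders sum to 4 (valence 4) → 0 H
  atom 4: O, bond orders sum to 2 (valence 2) → 0 H
  atom 5: C, bond orders sum to 3 (valence 4) → 1 H
  atom 6: C, bond orders sum to 2 (valence 4) → 2 H
  atom 7: C, bond orders sum to 2 (valence 4) → 2 H
  atom 8: C, bond orders sum to 2 (valence 4) → 2 H
  atom 9: S, bond orders sum to 1 (valence 2) → 1 H
  atom 10: C, bond orders sum to 3 (valence 4) → 1 H
  atom 11: C, bond orders sum to 3 (valence 4) → 1 H
  atom 12: C, bond orders sum to 2 (valence 4) → 2 H
  atom 13: C, bond orders sum to 3 (valence 4) → 1 H
  atom 14: O, bond orders sum to 2 (valence 2) → 0 H
  atom 15: C, bond orders sum to 1 (valence 4) → 3 H
  atom 16: C, bond orders sum to 2 (valence 4) → 2 H
  atom 17: C, bond orders sum to 1 (valence 4) → 3 H
Totals → C:13, H:24, O:3, S:1.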